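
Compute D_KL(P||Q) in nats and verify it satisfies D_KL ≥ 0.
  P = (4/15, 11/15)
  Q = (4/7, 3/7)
0.1907 nats

KL divergence satisfies the Gibbs inequality: D_KL(P||Q) ≥ 0 for all distributions P, Q.

D_KL(P||Q) = Σ p(x) log(p(x)/q(x))
Term by term:
  x=0: 4/15 × log_e[(4/15)/(4/7)] = -0.2032
  x=1: 11/15 × log_e[(11/15)/(3/7)] = 0.3939
D_KL(P||Q) = 0.1907 nats

D_KL(P||Q) = 0.1907 ≥ 0 ✓

This non-negativity is a fundamental property: relative entropy cannot be negative because it measures how different Q is from P.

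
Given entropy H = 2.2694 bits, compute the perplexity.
4.8212

Perplexity is 2^H (or exp(H) for natural log).

H = 2.2694 bits
Perplexity = 2^2.2694 = 4.8212

Interpretation: The model's uncertainty is equivalent to choosing uniformly among 4.8 options.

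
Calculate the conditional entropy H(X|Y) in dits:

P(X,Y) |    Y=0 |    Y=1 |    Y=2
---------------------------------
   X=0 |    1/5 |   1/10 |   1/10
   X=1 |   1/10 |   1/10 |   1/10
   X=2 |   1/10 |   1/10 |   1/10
0.4669 dits

Using the chain rule: H(X|Y) = H(X,Y) - H(Y)

First, compute H(X,Y) = 0.9398 dits

Marginal P(Y) = (2/5, 3/10, 3/10)
H(Y) = 0.4729 dits

H(X|Y) = H(X,Y) - H(Y) = 0.9398 - 0.4729 = 0.4669 dits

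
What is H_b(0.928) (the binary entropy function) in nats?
0.2588 nats

The binary entropy function is:
H(p) = -p log(p) - (1-p) log(1-p)

H(0.928) = -0.928 × log_e(0.928) - 0.072 × log_e(0.072)
H(0.928) = 0.2588 nats

Note: Binary entropy is maximized at p=0.5 (H=1 bit) and minimized at p=0 or p=1 (H=0).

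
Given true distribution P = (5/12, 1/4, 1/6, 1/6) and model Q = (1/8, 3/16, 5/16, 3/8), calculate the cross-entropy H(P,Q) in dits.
0.7132 dits

Cross-entropy: H(P,Q) = -Σ p(x) log q(x)

Alternatively: H(P,Q) = H(P) + D_KL(P||Q)
H(P) = 0.5683 dits
D_KL(P||Q) = 0.1449 dits

H(P,Q) = 0.5683 + 0.1449 = 0.7132 dits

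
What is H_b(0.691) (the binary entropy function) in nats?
0.6183 nats

The binary entropy function is:
H(p) = -p log(p) - (1-p) log(1-p)

H(0.691) = -0.691 × log_e(0.691) - 0.309 × log_e(0.309)
H(0.691) = 0.6183 nats

Note: Binary entropy is maximized at p=0.5 (H=1 bit) and minimized at p=0 or p=1 (H=0).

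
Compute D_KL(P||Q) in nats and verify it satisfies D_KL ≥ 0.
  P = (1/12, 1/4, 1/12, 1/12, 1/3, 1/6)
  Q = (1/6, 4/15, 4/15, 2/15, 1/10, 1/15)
0.3440 nats

KL divergence satisfies the Gibbs inequality: D_KL(P||Q) ≥ 0 for all distributions P, Q.

D_KL(P||Q) = Σ p(x) log(p(x)/q(x))
Term by term:
  x=0: 1/12 × log_e[(1/12)/(1/6)] = -0.0578
  x=1: 1/4 × log_e[(1/4)/(4/15)] = -0.0161
  x=2: 1/12 × log_e[(1/12)/(4/15)] = -0.0969
  x=3: 1/12 × log_e[(1/12)/(2/15)] = -0.0392
  x=4: 1/3 × log_e[(1/3)/(1/10)] = 0.4013
  x=5: 1/6 × log_e[(1/6)/(1/15)] = 0.1527
D_KL(P||Q) = 0.3440 nats

D_KL(P||Q) = 0.3440 ≥ 0 ✓

This non-negativity is a fundamental property: relative entropy cannot be negative because it measures how different Q is from P.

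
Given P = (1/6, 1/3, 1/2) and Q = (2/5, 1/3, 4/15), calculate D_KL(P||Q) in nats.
0.1684 nats

KL divergence: D_KL(P||Q) = Σ p(x) log(p(x)/q(x))

Computing term by term:
  x=0: 1/6 × log_e[(1/6)/(2/5)] = 1/6 × -0.8755 = -0.1459
  x=1: 1/3 × log_e[(1/3)/(1/3)] = 1/3 × 0.0000 = 0.0000
  x=2: 1/2 × log_e[(1/2)/(4/15)] = 1/2 × 0.6286 = 0.3143

D_KL(P||Q) = 0.1684 nats

Note: KL divergence is always non-negative and equals 0 iff P = Q.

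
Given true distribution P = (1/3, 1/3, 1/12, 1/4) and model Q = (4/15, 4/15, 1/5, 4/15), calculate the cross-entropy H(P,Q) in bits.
1.9415 bits

Cross-entropy: H(P,Q) = -Σ p(x) log q(x)

Alternatively: H(P,Q) = H(P) + D_KL(P||Q)
H(P) = 1.8554 bits
D_KL(P||Q) = 0.0861 bits

H(P,Q) = 1.8554 + 0.0861 = 1.9415 bits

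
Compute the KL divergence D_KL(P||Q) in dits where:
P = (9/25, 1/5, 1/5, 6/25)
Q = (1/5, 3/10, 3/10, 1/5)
0.0405 dits

KL divergence: D_KL(P||Q) = Σ p(x) log(p(x)/q(x))

Computing term by term:
  x=0: 9/25 × log_10[(9/25)/(1/5)] = 9/25 × 0.2553 = 0.0919
  x=1: 1/5 × log_10[(1/5)/(3/10)] = 1/5 × -0.1761 = -0.0352
  x=2: 1/5 × log_10[(1/5)/(3/10)] = 1/5 × -0.1761 = -0.0352
  x=3: 6/25 × log_10[(6/25)/(1/5)] = 6/25 × 0.0792 = 0.0190

D_KL(P||Q) = 0.0405 dits

Note: KL divergence is always non-negative and equals 0 iff P = Q.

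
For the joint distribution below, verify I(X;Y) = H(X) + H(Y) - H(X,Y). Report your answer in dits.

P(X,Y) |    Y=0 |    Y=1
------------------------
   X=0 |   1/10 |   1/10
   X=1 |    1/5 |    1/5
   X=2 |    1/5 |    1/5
I(X;Y) = 0.0000 dits

Mutual information has multiple equivalent forms:
- I(X;Y) = H(X) - H(X|Y)
- I(X;Y) = H(Y) - H(Y|X)
- I(X;Y) = H(X) + H(Y) - H(X,Y)

Computing all quantities:
H(X) = 0.4581, H(Y) = 0.3010, H(X,Y) = 0.7592
H(X|Y) = 0.4581, H(Y|X) = 0.3010

Verification:
H(X) - H(X|Y) = 0.4581 - 0.4581 = 0.0000
H(Y) - H(Y|X) = 0.3010 - 0.3010 = 0.0000
H(X) + H(Y) - H(X,Y) = 0.4581 + 0.3010 - 0.7592 = 0.0000

All forms give I(X;Y) = 0.0000 dits. ✓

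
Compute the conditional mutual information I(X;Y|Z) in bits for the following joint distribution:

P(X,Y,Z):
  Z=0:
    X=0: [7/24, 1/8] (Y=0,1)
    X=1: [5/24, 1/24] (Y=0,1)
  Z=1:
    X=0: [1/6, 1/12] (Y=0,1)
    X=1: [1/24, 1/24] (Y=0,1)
0.0164 bits

Conditional mutual information: I(X;Y|Z) = H(X|Z) + H(Y|Z) - H(X,Y|Z)

H(Z) = 0.9183
H(X,Z) = 1.8250 → H(X|Z) = 0.9067
H(Y,Z) = 1.7773 → H(Y|Z) = 0.8590
H(X,Y,Z) = 2.6676 → H(X,Y|Z) = 1.7493

I(X;Y|Z) = 0.9067 + 0.8590 - 1.7493 = 0.0164 bits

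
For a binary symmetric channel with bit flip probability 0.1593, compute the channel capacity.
0.3674 bits

For a binary symmetric channel (BSC) with error probability p:
Capacity C = 1 - H(p) bits per symbol

where H(p) = -p log₂(p) - (1-p) log₂(1-p) is the binary entropy function.

H(0.1593) = 0.6326 bits
C = 1 - 0.6326 = 0.3674 bits per symbol

This means we can reliably transmit up to 0.3674 bits of information per channel use.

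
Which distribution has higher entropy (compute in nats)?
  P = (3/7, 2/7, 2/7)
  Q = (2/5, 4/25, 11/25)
P

Computing entropies in nats:
H(P) = 1.0790
H(Q) = 1.0210

Distribution P has higher entropy.

Intuition: The distribution closer to uniform (more spread out) has higher entropy.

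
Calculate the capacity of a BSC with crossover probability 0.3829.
0.0399 bits

For a binary symmetric channel (BSC) with error probability p:
Capacity C = 1 - H(p) bits per symbol

where H(p) = -p log₂(p) - (1-p) log₂(1-p) is the binary entropy function.

H(0.3829) = 0.9601 bits
C = 1 - 0.9601 = 0.0399 bits per symbol

This means we can reliably transmit up to 0.0399 bits of information per channel use.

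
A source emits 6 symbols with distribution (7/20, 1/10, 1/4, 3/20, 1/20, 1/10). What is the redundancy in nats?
0.1829 nats

Redundancy measures how far a source is from maximum entropy:
R = H_max - H(X)

Maximum entropy for 6 symbols: H_max = log_e(6) = 1.7918 nats
Actual entropy: H(X) = 1.6089 nats
Redundancy: R = 1.7918 - 1.6089 = 0.1829 nats

This redundancy represents potential for compression: the source could be compressed by 0.1829 nats per symbol.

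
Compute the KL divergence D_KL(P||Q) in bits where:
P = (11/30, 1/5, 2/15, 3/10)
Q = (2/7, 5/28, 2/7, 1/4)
0.0970 bits

KL divergence: D_KL(P||Q) = Σ p(x) log(p(x)/q(x))

Computing term by term:
  x=0: 11/30 × log_2[(11/30)/(2/7)] = 11/30 × 0.3599 = 0.1320
  x=1: 1/5 × log_2[(1/5)/(5/28)] = 1/5 × 0.1635 = 0.0327
  x=2: 2/15 × log_2[(2/15)/(2/7)] = 2/15 × -1.0995 = -0.1466
  x=3: 3/10 × log_2[(3/10)/(1/4)] = 3/10 × 0.2630 = 0.0789

D_KL(P||Q) = 0.0970 bits

Note: KL divergence is always non-negative and equals 0 iff P = Q.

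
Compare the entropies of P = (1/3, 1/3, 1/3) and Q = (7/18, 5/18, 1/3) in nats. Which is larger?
P

Computing entropies in nats:
H(P) = 1.0986
H(Q) = 1.0893

Distribution P has higher entropy.

Intuition: The distribution closer to uniform (more spread out) has higher entropy.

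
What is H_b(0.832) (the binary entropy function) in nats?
0.4527 nats

The binary entropy function is:
H(p) = -p log(p) - (1-p) log(1-p)

H(0.832) = -0.832 × log_e(0.832) - 0.168 × log_e(0.168)
H(0.832) = 0.4527 nats

Note: Binary entropy is maximized at p=0.5 (H=1 bit) and minimized at p=0 or p=1 (H=0).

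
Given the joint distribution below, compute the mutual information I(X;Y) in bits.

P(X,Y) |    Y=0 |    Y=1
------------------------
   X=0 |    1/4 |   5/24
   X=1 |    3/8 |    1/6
0.0165 bits

Mutual information: I(X;Y) = H(X) + H(Y) - H(X,Y)

Marginals:
P(X) = (11/24, 13/24), H(X) = 0.9950 bits
P(Y) = (5/8, 3/8), H(Y) = 0.9544 bits

Joint entropy: H(X,Y) = 1.9329 bits

I(X;Y) = 0.9950 + 0.9544 - 1.9329 = 0.0165 bits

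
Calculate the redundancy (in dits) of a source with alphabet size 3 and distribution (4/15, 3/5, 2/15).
0.0743 dits

Redundancy measures how far a source is from maximum entropy:
R = H_max - H(X)

Maximum entropy for 3 symbols: H_max = log_10(3) = 0.4771 dits
Actual entropy: H(X) = 0.4029 dits
Redundancy: R = 0.4771 - 0.4029 = 0.0743 dits

This redundancy represents potential for compression: the source could be compressed by 0.0743 dits per symbol.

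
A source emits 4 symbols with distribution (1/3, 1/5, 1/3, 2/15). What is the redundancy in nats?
0.0633 nats

Redundancy measures how far a source is from maximum entropy:
R = H_max - H(X)

Maximum entropy for 4 symbols: H_max = log_e(4) = 1.3863 nats
Actual entropy: H(X) = 1.3229 nats
Redundancy: R = 1.3863 - 1.3229 = 0.0633 nats

This redundancy represents potential for compression: the source could be compressed by 0.0633 nats per symbol.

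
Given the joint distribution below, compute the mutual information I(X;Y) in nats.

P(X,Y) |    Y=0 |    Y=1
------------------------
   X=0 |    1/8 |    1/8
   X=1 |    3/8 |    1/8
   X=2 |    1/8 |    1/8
0.0338 nats

Mutual information: I(X;Y) = H(X) + H(Y) - H(X,Y)

Marginals:
P(X) = (1/4, 1/2, 1/4), H(X) = 1.0397 nats
P(Y) = (5/8, 3/8), H(Y) = 0.6616 nats

Joint entropy: H(X,Y) = 1.6675 nats

I(X;Y) = 1.0397 + 0.6616 - 1.6675 = 0.0338 nats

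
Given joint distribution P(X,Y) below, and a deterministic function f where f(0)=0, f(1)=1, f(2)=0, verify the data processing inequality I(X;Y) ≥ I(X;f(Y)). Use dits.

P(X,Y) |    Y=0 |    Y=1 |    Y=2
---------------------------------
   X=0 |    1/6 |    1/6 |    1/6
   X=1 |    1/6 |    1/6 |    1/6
I(X;Y) = 0.0000, I(X;f(Y)) = 0.0000, inequality holds: 0.0000 ≥ 0.0000

Data Processing Inequality: For any Markov chain X → Y → Z, we have I(X;Y) ≥ I(X;Z).

Here Z = f(Y) is a deterministic function of Y, forming X → Y → Z.

Original I(X;Y) = 0.0000 dits

After applying f:
P(X,Z) where Z=f(Y):
- P(X,Z=0) = P(X,Y=0) + P(X,Y=2)
- P(X,Z=1) = P(X,Y=1)

I(X;Z) = I(X;f(Y)) = 0.0000 dits

Verification: 0.0000 ≥ 0.0000 ✓

Information cannot be created by processing; the function f can only lose information about X.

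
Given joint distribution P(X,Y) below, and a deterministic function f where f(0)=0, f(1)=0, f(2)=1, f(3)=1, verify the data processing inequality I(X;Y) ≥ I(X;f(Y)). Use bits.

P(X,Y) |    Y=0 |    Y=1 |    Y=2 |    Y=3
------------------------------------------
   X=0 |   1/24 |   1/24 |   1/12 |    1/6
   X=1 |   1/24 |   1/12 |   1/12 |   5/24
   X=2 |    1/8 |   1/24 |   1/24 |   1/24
I(X;Y) = 0.1348, I(X;f(Y)) = 0.0872, inequality holds: 0.1348 ≥ 0.0872

Data Processing Inequality: For any Markov chain X → Y → Z, we have I(X;Y) ≥ I(X;Z).

Here Z = f(Y) is a deterministic function of Y, forming X → Y → Z.

Original I(X;Y) = 0.1348 bits

After applying f:
P(X,Z) where Z=f(Y):
- P(X,Z=0) = P(X,Y=0) + P(X,Y=1)
- P(X,Z=1) = P(X,Y=2) + P(X,Y=3)

I(X;Z) = I(X;f(Y)) = 0.0872 bits

Verification: 0.1348 ≥ 0.0872 ✓

Information cannot be created by processing; the function f can only lose information about X.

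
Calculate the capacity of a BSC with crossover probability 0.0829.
0.5877 bits

For a binary symmetric channel (BSC) with error probability p:
Capacity C = 1 - H(p) bits per symbol

where H(p) = -p log₂(p) - (1-p) log₂(1-p) is the binary entropy function.

H(0.0829) = 0.4123 bits
C = 1 - 0.4123 = 0.5877 bits per symbol

This means we can reliably transmit up to 0.5877 bits of information per channel use.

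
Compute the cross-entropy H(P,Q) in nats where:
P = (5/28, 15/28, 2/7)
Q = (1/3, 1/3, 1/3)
1.0986 nats

Cross-entropy: H(P,Q) = -Σ p(x) log q(x)

Alternatively: H(P,Q) = H(P) + D_KL(P||Q)
H(P) = 0.9999 nats
D_KL(P||Q) = 0.0987 nats

H(P,Q) = 0.9999 + 0.0987 = 1.0986 nats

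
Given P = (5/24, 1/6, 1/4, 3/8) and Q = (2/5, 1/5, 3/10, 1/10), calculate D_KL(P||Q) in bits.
0.4094 bits

KL divergence: D_KL(P||Q) = Σ p(x) log(p(x)/q(x))

Computing term by term:
  x=0: 5/24 × log_2[(5/24)/(2/5)] = 5/24 × -0.9411 = -0.1961
  x=1: 1/6 × log_2[(1/6)/(1/5)] = 1/6 × -0.2630 = -0.0438
  x=2: 1/4 × log_2[(1/4)/(3/10)] = 1/4 × -0.2630 = -0.0658
  x=3: 3/8 × log_2[(3/8)/(1/10)] = 3/8 × 1.9069 = 0.7151

D_KL(P||Q) = 0.4094 bits

Note: KL divergence is always non-negative and equals 0 iff P = Q.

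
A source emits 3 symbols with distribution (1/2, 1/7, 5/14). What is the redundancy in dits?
0.0462 dits

Redundancy measures how far a source is from maximum entropy:
R = H_max - H(X)

Maximum entropy for 3 symbols: H_max = log_10(3) = 0.4771 dits
Actual entropy: H(X) = 0.4309 dits
Redundancy: R = 0.4771 - 0.4309 = 0.0462 dits

This redundancy represents potential for compression: the source could be compressed by 0.0462 dits per symbol.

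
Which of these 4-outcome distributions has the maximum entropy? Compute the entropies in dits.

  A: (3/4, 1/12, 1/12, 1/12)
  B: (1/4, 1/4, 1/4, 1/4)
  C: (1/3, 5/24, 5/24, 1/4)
B

For a discrete distribution over n outcomes, entropy is maximized by the uniform distribution.

Computing entropies:
H(A) = 0.3635 dits
H(B) = 0.6021 dits
H(C) = 0.5934 dits

The uniform distribution (where all probabilities equal 1/4) achieves the maximum entropy of log_10(4) = 0.6021 dits.

Distribution B has the highest entropy.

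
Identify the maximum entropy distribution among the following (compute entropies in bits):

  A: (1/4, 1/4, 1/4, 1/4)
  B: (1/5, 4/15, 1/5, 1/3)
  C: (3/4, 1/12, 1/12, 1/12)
A

For a discrete distribution over n outcomes, entropy is maximized by the uniform distribution.

Computing entropies:
H(A) = 2.0000 bits
H(B) = 1.9656 bits
H(C) = 1.2075 bits

The uniform distribution (where all probabilities equal 1/4) achieves the maximum entropy of log_2(4) = 2.0000 bits.

Distribution A has the highest entropy.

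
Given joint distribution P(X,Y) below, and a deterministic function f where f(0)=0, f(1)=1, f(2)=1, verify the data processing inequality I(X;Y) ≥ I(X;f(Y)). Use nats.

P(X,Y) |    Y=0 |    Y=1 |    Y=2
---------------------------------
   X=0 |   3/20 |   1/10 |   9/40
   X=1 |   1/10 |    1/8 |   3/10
I(X;Y) = 0.0106, I(X;f(Y)) = 0.0105, inequality holds: 0.0106 ≥ 0.0105

Data Processing Inequality: For any Markov chain X → Y → Z, we have I(X;Y) ≥ I(X;Z).

Here Z = f(Y) is a deterministic function of Y, forming X → Y → Z.

Original I(X;Y) = 0.0106 nats

After applying f:
P(X,Z) where Z=f(Y):
- P(X,Z=0) = P(X,Y=0)
- P(X,Z=1) = P(X,Y=1) + P(X,Y=2)

I(X;Z) = I(X;f(Y)) = 0.0105 nats

Verification: 0.0106 ≥ 0.0105 ✓

Information cannot be created by processing; the function f can only lose information about X.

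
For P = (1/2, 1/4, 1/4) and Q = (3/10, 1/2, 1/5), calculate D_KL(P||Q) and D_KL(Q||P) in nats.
D_KL(P||Q) = 0.1379, D_KL(Q||P) = 0.1487

KL divergence is not symmetric: D_KL(P||Q) ≠ D_KL(Q||P) in general.

D_KL(P||Q) = 0.1379 nats
D_KL(Q||P) = 0.1487 nats

No, they are not equal!

This asymmetry is why KL divergence is not a true distance metric.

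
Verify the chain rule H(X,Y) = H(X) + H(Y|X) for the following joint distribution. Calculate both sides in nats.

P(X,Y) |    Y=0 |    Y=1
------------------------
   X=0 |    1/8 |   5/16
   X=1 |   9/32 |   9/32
H(X,Y) = 1.3370, H(X) = 0.6853, H(Y|X) = 0.6516 (all in nats)

Chain rule: H(X,Y) = H(X) + H(Y|X)

Left side — joint entropy directly:
H(X,Y) = -Σ p(x,y) log p(x,y) = 1.3370 nats

Right side — compute H(Y|X) from the conditional distributions:
P(X) = (7/16, 9/16), so H(X) = 0.6853 nats
H(Y|X) = Σ_x P(X=x) · H(Y|X=x):
  P(Y|X=0) = (2/7, 5/7), H(Y|X=0) = 0.5983, weight P(X=0) = 7/16
  P(Y|X=1) = (1/2, 1/2), H(Y|X=1) = 0.6931, weight P(X=1) = 9/16
H(Y|X) = 0.6516 nats

H(X) + H(Y|X) = 0.6853 + 0.6516 = 1.3370 nats

Both sides equal 1.3370 nats. ✓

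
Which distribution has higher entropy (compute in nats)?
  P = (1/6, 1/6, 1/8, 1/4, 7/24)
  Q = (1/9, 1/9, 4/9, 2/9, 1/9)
P

Computing entropies in nats:
H(P) = 1.5631
H(Q) = 1.4271

Distribution P has higher entropy.

Intuition: The distribution closer to uniform (more spread out) has higher entropy.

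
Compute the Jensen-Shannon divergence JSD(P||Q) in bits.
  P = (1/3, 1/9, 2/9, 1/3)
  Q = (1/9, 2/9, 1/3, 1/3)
0.0636 bits

Jensen-Shannon divergence is:
JSD(P||Q) = 0.5 × D_KL(P||M) + 0.5 × D_KL(Q||M)
where M = 0.5 × (P + Q) is the mixture distribution.

M = 0.5 × (1/3, 1/9, 2/9, 1/3) + 0.5 × (1/9, 2/9, 1/3, 1/3) = (2/9, 1/6, 5/18, 1/3)

D_KL(P||M) = 0.0585 bits
D_KL(Q||M) = 0.0688 bits

JSD(P||Q) = 0.5 × 0.0585 + 0.5 × 0.0688 = 0.0636 bits

Unlike KL divergence, JSD is symmetric and bounded: 0 ≤ JSD ≤ log(2).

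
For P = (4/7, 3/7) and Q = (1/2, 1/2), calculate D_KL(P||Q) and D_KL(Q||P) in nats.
D_KL(P||Q) = 0.0102, D_KL(Q||P) = 0.0103

KL divergence is not symmetric: D_KL(P||Q) ≠ D_KL(Q||P) in general.

D_KL(P||Q) = 0.0102 nats
D_KL(Q||P) = 0.0103 nats

No, they are not equal!

This asymmetry is why KL divergence is not a true distance metric.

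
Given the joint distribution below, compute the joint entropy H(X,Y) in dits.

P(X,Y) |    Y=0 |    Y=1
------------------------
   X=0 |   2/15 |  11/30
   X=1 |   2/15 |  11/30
0.5529 dits

Joint entropy is H(X,Y) = -Σ_{x,y} p(x,y) log p(x,y).

Summing over all non-zero entries:
H(X,Y) = -[2/15·log_10(2/15) + 11/30·log_10(11/30) + 2/15·log_10(2/15) + 11/30·log_10(11/30)]
H(X,Y) = 0.5529 dits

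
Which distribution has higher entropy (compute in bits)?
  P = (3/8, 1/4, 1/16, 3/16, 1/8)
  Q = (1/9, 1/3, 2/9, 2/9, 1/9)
Q

Computing entropies in bits:
H(P) = 2.1085
H(Q) = 2.1972

Distribution Q has higher entropy.

Intuition: The distribution closer to uniform (more spread out) has higher entropy.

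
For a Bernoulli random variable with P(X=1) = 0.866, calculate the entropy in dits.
0.1711 dits

The binary entropy function is:
H(p) = -p log(p) - (1-p) log(1-p)

H(0.866) = -0.866 × log_10(0.866) - 0.134 × log_10(0.134)
H(0.866) = 0.1711 dits

Note: Binary entropy is maximized at p=0.5 (H=1 bit) and minimized at p=0 or p=1 (H=0).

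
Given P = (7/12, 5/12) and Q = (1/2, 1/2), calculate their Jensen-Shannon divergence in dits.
0.0015 dits

Jensen-Shannon divergence is:
JSD(P||Q) = 0.5 × D_KL(P||M) + 0.5 × D_KL(Q||M)
where M = 0.5 × (P + Q) is the mixture distribution.

M = 0.5 × (7/12, 5/12) + 0.5 × (1/2, 1/2) = (13/24, 11/24)

D_KL(P||M) = 0.0015 dits
D_KL(Q||M) = 0.0015 dits

JSD(P||Q) = 0.5 × 0.0015 + 0.5 × 0.0015 = 0.0015 dits

Unlike KL divergence, JSD is symmetric and bounded: 0 ≤ JSD ≤ log(2).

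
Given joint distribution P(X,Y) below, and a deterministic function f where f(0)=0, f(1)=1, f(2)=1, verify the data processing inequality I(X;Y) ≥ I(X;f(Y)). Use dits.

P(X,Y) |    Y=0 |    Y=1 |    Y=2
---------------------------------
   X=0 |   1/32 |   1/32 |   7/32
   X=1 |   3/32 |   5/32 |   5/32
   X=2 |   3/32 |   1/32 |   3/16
I(X;Y) = 0.0346, I(X;f(Y)) = 0.0073, inequality holds: 0.0346 ≥ 0.0073

Data Processing Inequality: For any Markov chain X → Y → Z, we have I(X;Y) ≥ I(X;Z).

Here Z = f(Y) is a deterministic function of Y, forming X → Y → Z.

Original I(X;Y) = 0.0346 dits

After applying f:
P(X,Z) where Z=f(Y):
- P(X,Z=0) = P(X,Y=0)
- P(X,Z=1) = P(X,Y=1) + P(X,Y=2)

I(X;Z) = I(X;f(Y)) = 0.0073 dits

Verification: 0.0346 ≥ 0.0073 ✓

Information cannot be created by processing; the function f can only lose information about X.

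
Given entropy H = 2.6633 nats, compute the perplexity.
14.3435

Perplexity is e^H (or exp(H) for natural log).

H = 2.6633 nats
Perplexity = e^2.6633 = 14.3435

Interpretation: The model's uncertainty is equivalent to choosing uniformly among 14.3 options.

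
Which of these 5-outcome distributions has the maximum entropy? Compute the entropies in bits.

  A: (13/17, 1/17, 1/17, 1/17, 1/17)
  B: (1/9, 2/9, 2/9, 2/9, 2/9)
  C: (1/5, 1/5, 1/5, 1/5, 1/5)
C

For a discrete distribution over n outcomes, entropy is maximized by the uniform distribution.

Computing entropies:
H(A) = 1.2577 bits
H(B) = 2.2810 bits
H(C) = 2.3219 bits

The uniform distribution (where all probabilities equal 1/5) achieves the maximum entropy of log_2(5) = 2.3219 bits.

Distribution C has the highest entropy.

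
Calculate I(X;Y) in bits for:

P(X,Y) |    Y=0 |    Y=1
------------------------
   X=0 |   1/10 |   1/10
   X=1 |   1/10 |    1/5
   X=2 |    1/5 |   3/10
0.0100 bits

Mutual information: I(X;Y) = H(X) + H(Y) - H(X,Y)

Marginals:
P(X) = (1/5, 3/10, 1/2), H(X) = 1.4855 bits
P(Y) = (2/5, 3/5), H(Y) = 0.9710 bits

Joint entropy: H(X,Y) = 2.4464 bits

I(X;Y) = 1.4855 + 0.9710 - 2.4464 = 0.0100 bits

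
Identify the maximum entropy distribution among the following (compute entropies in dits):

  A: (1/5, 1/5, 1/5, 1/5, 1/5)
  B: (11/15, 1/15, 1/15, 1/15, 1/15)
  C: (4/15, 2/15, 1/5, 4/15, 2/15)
A

For a discrete distribution over n outcomes, entropy is maximized by the uniform distribution.

Computing entropies:
H(A) = 0.6990 dits
H(B) = 0.4124 dits
H(C) = 0.6793 dits

The uniform distribution (where all probabilities equal 1/5) achieves the maximum entropy of log_10(5) = 0.6990 dits.

Distribution A has the highest entropy.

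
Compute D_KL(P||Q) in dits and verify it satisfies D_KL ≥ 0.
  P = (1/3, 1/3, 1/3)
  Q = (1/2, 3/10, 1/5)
0.0305 dits

KL divergence satisfies the Gibbs inequality: D_KL(P||Q) ≥ 0 for all distributions P, Q.

D_KL(P||Q) = Σ p(x) log(p(x)/q(x))
Term by term:
  x=0: 1/3 × log_10[(1/3)/(1/2)] = -0.0587
  x=1: 1/3 × log_10[(1/3)/(3/10)] = 0.0153
  x=2: 1/3 × log_10[(1/3)/(1/5)] = 0.0739
D_KL(P||Q) = 0.0305 dits

D_KL(P||Q) = 0.0305 ≥ 0 ✓

This non-negativity is a fundamental property: relative entropy cannot be negative because it measures how different Q is from P.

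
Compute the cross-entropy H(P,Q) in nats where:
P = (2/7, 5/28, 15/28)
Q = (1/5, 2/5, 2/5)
1.1143 nats

Cross-entropy: H(P,Q) = -Σ p(x) log q(x)

Alternatively: H(P,Q) = H(P) + D_KL(P||Q)
H(P) = 0.9999 nats
D_KL(P||Q) = 0.1144 nats

H(P,Q) = 0.9999 + 0.1144 = 1.1143 nats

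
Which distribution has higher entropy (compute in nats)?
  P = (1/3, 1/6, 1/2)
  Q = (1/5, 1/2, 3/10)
Q

Computing entropies in nats:
H(P) = 1.0114
H(Q) = 1.0297

Distribution Q has higher entropy.

Intuition: The distribution closer to uniform (more spread out) has higher entropy.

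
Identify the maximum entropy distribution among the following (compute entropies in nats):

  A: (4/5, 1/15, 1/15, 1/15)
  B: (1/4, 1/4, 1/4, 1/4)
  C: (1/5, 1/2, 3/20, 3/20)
B

For a discrete distribution over n outcomes, entropy is maximized by the uniform distribution.

Computing entropies:
H(A) = 0.7201 nats
H(B) = 1.3863 nats
H(C) = 1.2376 nats

The uniform distribution (where all probabilities equal 1/4) achieves the maximum entropy of log_e(4) = 1.3863 nats.

Distribution B has the highest entropy.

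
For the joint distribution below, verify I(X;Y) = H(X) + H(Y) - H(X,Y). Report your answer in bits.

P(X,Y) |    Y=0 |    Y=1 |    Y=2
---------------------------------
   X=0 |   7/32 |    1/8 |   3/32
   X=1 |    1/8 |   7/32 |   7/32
I(X;Y) = 0.0632 bits

Mutual information has multiple equivalent forms:
- I(X;Y) = H(X) - H(X|Y)
- I(X;Y) = H(Y) - H(Y|X)
- I(X;Y) = H(X) + H(Y) - H(X,Y)

Computing all quantities:
H(X) = 0.9887, H(Y) = 1.5835, H(X,Y) = 2.5091
H(X|Y) = 0.9255, H(Y|X) = 1.5204

Verification:
H(X) - H(X|Y) = 0.9887 - 0.9255 = 0.0632
H(Y) - H(Y|X) = 1.5835 - 1.5204 = 0.0632
H(X) + H(Y) - H(X,Y) = 0.9887 + 1.5835 - 2.5091 = 0.0632

All forms give I(X;Y) = 0.0632 bits. ✓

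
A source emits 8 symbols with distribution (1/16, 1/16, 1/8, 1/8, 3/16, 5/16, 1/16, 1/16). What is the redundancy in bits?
0.2728 bits

Redundancy measures how far a source is from maximum entropy:
R = H_max - H(X)

Maximum entropy for 8 symbols: H_max = log_2(8) = 3.0000 bits
Actual entropy: H(X) = 2.7272 bits
Redundancy: R = 3.0000 - 2.7272 = 0.2728 bits

This redundancy represents potential for compression: the source could be compressed by 0.2728 bits per symbol.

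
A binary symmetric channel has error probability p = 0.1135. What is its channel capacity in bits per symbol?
0.4896 bits

For a binary symmetric channel (BSC) with error probability p:
Capacity C = 1 - H(p) bits per symbol

where H(p) = -p log₂(p) - (1-p) log₂(1-p) is the binary entropy function.

H(0.1135) = 0.5104 bits
C = 1 - 0.5104 = 0.4896 bits per symbol

This means we can reliably transmit up to 0.4896 bits of information per channel use.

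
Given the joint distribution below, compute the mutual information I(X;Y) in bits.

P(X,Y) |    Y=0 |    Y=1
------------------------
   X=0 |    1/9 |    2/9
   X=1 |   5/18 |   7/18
0.0047 bits

Mutual information: I(X;Y) = H(X) + H(Y) - H(X,Y)

Marginals:
P(X) = (1/3, 2/3), H(X) = 0.9183 bits
P(Y) = (7/18, 11/18), H(Y) = 0.9641 bits

Joint entropy: H(X,Y) = 1.8776 bits

I(X;Y) = 0.9183 + 0.9641 - 1.8776 = 0.0047 bits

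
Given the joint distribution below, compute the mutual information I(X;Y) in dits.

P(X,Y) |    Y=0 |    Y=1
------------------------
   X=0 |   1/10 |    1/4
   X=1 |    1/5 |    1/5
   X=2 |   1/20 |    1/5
0.0155 dits

Mutual information: I(X;Y) = H(X) + H(Y) - H(X,Y)

Marginals:
P(X) = (7/20, 2/5, 1/4), H(X) = 0.4693 dits
P(Y) = (7/20, 13/20), H(Y) = 0.2812 dits

Joint entropy: H(X,Y) = 0.7349 dits

I(X;Y) = 0.4693 + 0.2812 - 0.7349 = 0.0155 dits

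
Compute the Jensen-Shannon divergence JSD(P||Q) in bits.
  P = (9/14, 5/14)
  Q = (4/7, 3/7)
0.0039 bits

Jensen-Shannon divergence is:
JSD(P||Q) = 0.5 × D_KL(P||M) + 0.5 × D_KL(Q||M)
where M = 0.5 × (P + Q) is the mixture distribution.

M = 0.5 × (9/14, 5/14) + 0.5 × (4/7, 3/7) = (17/28, 11/28)

D_KL(P||M) = 0.0039 bits
D_KL(Q||M) = 0.0038 bits

JSD(P||Q) = 0.5 × 0.0039 + 0.5 × 0.0038 = 0.0039 bits

Unlike KL divergence, JSD is symmetric and bounded: 0 ≤ JSD ≤ log(2).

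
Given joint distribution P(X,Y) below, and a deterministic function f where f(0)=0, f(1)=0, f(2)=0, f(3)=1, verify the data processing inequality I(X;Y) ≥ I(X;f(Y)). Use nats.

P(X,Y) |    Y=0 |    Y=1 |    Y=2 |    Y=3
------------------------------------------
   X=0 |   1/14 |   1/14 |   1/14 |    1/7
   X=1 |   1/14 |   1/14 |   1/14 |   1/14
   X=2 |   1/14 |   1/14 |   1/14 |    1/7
I(X;Y) = 0.0104, I(X;f(Y)) = 0.0104, inequality holds: 0.0104 ≥ 0.0104

Data Processing Inequality: For any Markov chain X → Y → Z, we have I(X;Y) ≥ I(X;Z).

Here Z = f(Y) is a deterministic function of Y, forming X → Y → Z.

Original I(X;Y) = 0.0104 nats

After applying f:
P(X,Z) where Z=f(Y):
- P(X,Z=0) = P(X,Y=0) + P(X,Y=1) + P(X,Y=2)
- P(X,Z=1) = P(X,Y=3)

I(X;Z) = I(X;f(Y)) = 0.0104 nats

Verification: 0.0104 ≥ 0.0104 ✓

Information cannot be created by processing; the function f can only lose information about X.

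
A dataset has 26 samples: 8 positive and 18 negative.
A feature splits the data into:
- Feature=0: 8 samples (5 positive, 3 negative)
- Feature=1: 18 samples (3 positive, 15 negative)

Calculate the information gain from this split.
0.1468 bits

Information Gain = H(Y) - H(Y|Feature)

Before split:
P(positive) = 8/26 = 0.3077
H(Y) = 0.8905 bits

After split:
Feature=0: H = 0.9544 bits (weight = 8/26)
Feature=1: H = 0.6500 bits (weight = 18/26)
H(Y|Feature) = (8/26)×0.9544 + (18/26)×0.6500 = 0.7437 bits

Information Gain = 0.8905 - 0.7437 = 0.1468 bits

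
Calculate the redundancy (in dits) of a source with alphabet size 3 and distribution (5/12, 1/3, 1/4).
0.0091 dits

Redundancy measures how far a source is from maximum entropy:
R = H_max - H(X)

Maximum entropy for 3 symbols: H_max = log_10(3) = 0.4771 dits
Actual entropy: H(X) = 0.4680 dits
Redundancy: R = 0.4771 - 0.4680 = 0.0091 dits

This redundancy represents potential for compression: the source could be compressed by 0.0091 dits per symbol.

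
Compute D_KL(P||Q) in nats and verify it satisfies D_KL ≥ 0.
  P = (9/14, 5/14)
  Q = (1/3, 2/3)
0.1993 nats

KL divergence satisfies the Gibbs inequality: D_KL(P||Q) ≥ 0 for all distributions P, Q.

D_KL(P||Q) = Σ p(x) log(p(x)/q(x))
Term by term:
  x=0: 9/14 × log_e[(9/14)/(1/3)] = 0.4222
  x=1: 5/14 × log_e[(5/14)/(2/3)] = -0.2229
D_KL(P||Q) = 0.1993 nats

D_KL(P||Q) = 0.1993 ≥ 0 ✓

This non-negativity is a fundamental property: relative entropy cannot be negative because it measures how different Q is from P.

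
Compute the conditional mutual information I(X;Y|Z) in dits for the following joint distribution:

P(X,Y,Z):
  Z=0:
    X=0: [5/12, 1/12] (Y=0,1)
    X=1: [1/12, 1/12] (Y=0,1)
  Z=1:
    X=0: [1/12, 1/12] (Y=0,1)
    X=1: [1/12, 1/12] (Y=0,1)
0.0148 dits

Conditional mutual information: I(X;Y|Z) = H(X|Z) + H(Y|Z) - H(X,Y|Z)

H(Z) = 0.2764
H(X,Z) = 0.5396 → H(X|Z) = 0.2632
H(Y,Z) = 0.5396 → H(Y|Z) = 0.2632
H(X,Y,Z) = 0.7879 → H(X,Y|Z) = 0.5115

I(X;Y|Z) = 0.2632 + 0.2632 - 0.5115 = 0.0148 dits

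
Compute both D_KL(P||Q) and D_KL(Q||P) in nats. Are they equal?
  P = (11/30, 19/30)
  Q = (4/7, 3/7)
D_KL(P||Q) = 0.0847, D_KL(Q||P) = 0.0862

KL divergence is not symmetric: D_KL(P||Q) ≠ D_KL(Q||P) in general.

D_KL(P||Q) = 0.0847 nats
D_KL(Q||P) = 0.0862 nats

No, they are not equal!

This asymmetry is why KL divergence is not a true distance metric.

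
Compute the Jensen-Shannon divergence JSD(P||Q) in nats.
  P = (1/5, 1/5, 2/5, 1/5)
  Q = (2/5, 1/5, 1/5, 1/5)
0.0340 nats

Jensen-Shannon divergence is:
JSD(P||Q) = 0.5 × D_KL(P||M) + 0.5 × D_KL(Q||M)
where M = 0.5 × (P + Q) is the mixture distribution.

M = 0.5 × (1/5, 1/5, 2/5, 1/5) + 0.5 × (2/5, 1/5, 1/5, 1/5) = (3/10, 1/5, 3/10, 1/5)

D_KL(P||M) = 0.0340 nats
D_KL(Q||M) = 0.0340 nats

JSD(P||Q) = 0.5 × 0.0340 + 0.5 × 0.0340 = 0.0340 nats

Unlike KL divergence, JSD is symmetric and bounded: 0 ≤ JSD ≤ log(2).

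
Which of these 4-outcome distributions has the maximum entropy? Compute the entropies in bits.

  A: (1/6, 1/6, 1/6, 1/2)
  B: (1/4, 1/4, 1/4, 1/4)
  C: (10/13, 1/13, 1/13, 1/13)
B

For a discrete distribution over n outcomes, entropy is maximized by the uniform distribution.

Computing entropies:
H(A) = 1.7925 bits
H(B) = 2.0000 bits
H(C) = 1.1451 bits

The uniform distribution (where all probabilities equal 1/4) achieves the maximum entropy of log_2(4) = 2.0000 bits.

Distribution B has the highest entropy.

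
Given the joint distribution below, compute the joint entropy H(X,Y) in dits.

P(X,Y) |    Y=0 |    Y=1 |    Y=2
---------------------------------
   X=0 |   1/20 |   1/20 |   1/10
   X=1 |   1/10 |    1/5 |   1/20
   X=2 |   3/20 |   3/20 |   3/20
0.9057 dits

Joint entropy is H(X,Y) = -Σ_{x,y} p(x,y) log p(x,y).

Summing over all non-zero entries:
H(X,Y) = -[1/20·log_10(1/20) + 1/20·log_10(1/20) + 1/10·log_10(1/10) + 1/10·log_10(1/10) + 1/5·log_10(1/5) + 1/20·log_10(1/20) + 3/20·log_10(3/20) + 3/20·log_10(3/20) + 3/20·log_10(3/20)]
H(X,Y) = 0.9057 dits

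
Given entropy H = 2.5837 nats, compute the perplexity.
13.2461

Perplexity is e^H (or exp(H) for natural log).

H = 2.5837 nats
Perplexity = e^2.5837 = 13.2461

Interpretation: The model's uncertainty is equivalent to choosing uniformly among 13.2 options.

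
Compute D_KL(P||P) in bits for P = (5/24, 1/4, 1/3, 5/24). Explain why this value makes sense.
0.0000 bits

KL divergence satisfies the Gibbs inequality: D_KL(P||Q) ≥ 0 for all distributions P, Q.

D_KL(P||Q) = Σ p(x) log(p(x)/q(x))
Each term is p(x) × log_2(p(x)/p(x)) = p(x) × log_2(1) = 0, so the sum is 0.
D_KL(P||Q) = 0.0000 bits

When P = Q, the KL divergence is exactly 0, as there is no 'divergence' between identical distributions.

This non-negativity is a fundamental property: relative entropy cannot be negative because it measures how different Q is from P.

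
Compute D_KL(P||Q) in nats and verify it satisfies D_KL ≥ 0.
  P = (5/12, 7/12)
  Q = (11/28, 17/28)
0.0012 nats

KL divergence satisfies the Gibbs inequality: D_KL(P||Q) ≥ 0 for all distributions P, Q.

D_KL(P||Q) = Σ p(x) log(p(x)/q(x))
Term by term:
  x=0: 5/12 × log_e[(5/12)/(11/28)] = 0.0245
  x=1: 7/12 × log_e[(7/12)/(17/28)] = -0.0233
D_KL(P||Q) = 0.0012 nats

D_KL(P||Q) = 0.0012 ≥ 0 ✓

This non-negativity is a fundamental property: relative entropy cannot be negative because it measures how different Q is from P.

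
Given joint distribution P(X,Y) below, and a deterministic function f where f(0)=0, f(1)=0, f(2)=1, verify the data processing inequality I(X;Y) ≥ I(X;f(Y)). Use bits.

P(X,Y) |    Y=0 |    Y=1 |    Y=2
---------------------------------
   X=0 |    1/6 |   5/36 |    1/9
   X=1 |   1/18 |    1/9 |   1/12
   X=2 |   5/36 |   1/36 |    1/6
I(X;Y) = 0.0980, I(X;f(Y)) = 0.0321, inequality holds: 0.0980 ≥ 0.0321

Data Processing Inequality: For any Markov chain X → Y → Z, we have I(X;Y) ≥ I(X;Z).

Here Z = f(Y) is a deterministic function of Y, forming X → Y → Z.

Original I(X;Y) = 0.0980 bits

After applying f:
P(X,Z) where Z=f(Y):
- P(X,Z=0) = P(X,Y=0) + P(X,Y=1)
- P(X,Z=1) = P(X,Y=2)

I(X;Z) = I(X;f(Y)) = 0.0321 bits

Verification: 0.0980 ≥ 0.0321 ✓

Information cannot be created by processing; the function f can only lose information about X.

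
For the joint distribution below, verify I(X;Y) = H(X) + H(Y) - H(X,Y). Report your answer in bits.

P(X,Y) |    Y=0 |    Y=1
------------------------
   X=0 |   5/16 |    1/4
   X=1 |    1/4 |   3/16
I(X;Y) = 0.0002 bits

Mutual information has multiple equivalent forms:
- I(X;Y) = H(X) - H(X|Y)
- I(X;Y) = H(Y) - H(Y|X)
- I(X;Y) = H(X) + H(Y) - H(X,Y)

Computing all quantities:
H(X) = 0.9887, H(Y) = 0.9887, H(X,Y) = 1.9772
H(X|Y) = 0.9885, H(Y|X) = 0.9885

Verification:
H(X) - H(X|Y) = 0.9887 - 0.9885 = 0.0002
H(Y) - H(Y|X) = 0.9887 - 0.9885 = 0.0002
H(X) + H(Y) - H(X,Y) = 0.9887 + 0.9887 - 1.9772 = 0.0002

All forms give I(X;Y) = 0.0002 bits. ✓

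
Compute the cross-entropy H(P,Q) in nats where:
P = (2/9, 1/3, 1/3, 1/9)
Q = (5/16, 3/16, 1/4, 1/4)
1.4326 nats

Cross-entropy: H(P,Q) = -Σ p(x) log q(x)

Alternatively: H(P,Q) = H(P) + D_KL(P||Q)
H(P) = 1.3108 nats
D_KL(P||Q) = 0.1218 nats

H(P,Q) = 1.3108 + 0.1218 = 1.4326 nats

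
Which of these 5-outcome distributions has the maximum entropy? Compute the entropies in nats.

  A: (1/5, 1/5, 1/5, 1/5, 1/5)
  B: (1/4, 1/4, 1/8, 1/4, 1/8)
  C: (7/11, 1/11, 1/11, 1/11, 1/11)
A

For a discrete distribution over n outcomes, entropy is maximized by the uniform distribution.

Computing entropies:
H(A) = 1.6094 nats
H(B) = 1.5596 nats
H(C) = 1.1596 nats

The uniform distribution (where all probabilities equal 1/5) achieves the maximum entropy of log_e(5) = 1.6094 nats.

Distribution A has the highest entropy.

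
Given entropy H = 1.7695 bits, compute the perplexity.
3.4094

Perplexity is 2^H (or exp(H) for natural log).

H = 1.7695 bits
Perplexity = 2^1.7695 = 3.4094

Interpretation: The model's uncertainty is equivalent to choosing uniformly among 3.4 options.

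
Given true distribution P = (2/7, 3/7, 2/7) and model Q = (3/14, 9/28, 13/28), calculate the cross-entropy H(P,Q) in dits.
0.4976 dits

Cross-entropy: H(P,Q) = -Σ p(x) log q(x)

Alternatively: H(P,Q) = H(P) + D_KL(P||Q)
H(P) = 0.4686 dits
D_KL(P||Q) = 0.0290 dits

H(P,Q) = 0.4686 + 0.0290 = 0.4976 dits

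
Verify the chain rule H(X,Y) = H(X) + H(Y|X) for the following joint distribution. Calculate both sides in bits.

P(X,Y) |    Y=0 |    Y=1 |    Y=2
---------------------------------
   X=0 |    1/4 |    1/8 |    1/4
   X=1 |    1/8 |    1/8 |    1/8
H(X,Y) = 2.5000, H(X) = 0.9544, H(Y|X) = 1.5456 (all in bits)

Chain rule: H(X,Y) = H(X) + H(Y|X)

Left side — joint entropy directly:
H(X,Y) = -Σ p(x,y) log p(x,y) = 2.5000 bits

Right side — compute H(Y|X) from the conditional distributions:
P(X) = (5/8, 3/8), so H(X) = 0.9544 bits
H(Y|X) = Σ_x P(X=x) · H(Y|X=x):
  P(Y|X=0) = (2/5, 1/5, 2/5), H(Y|X=0) = 1.5219, weight P(X=0) = 5/8
  P(Y|X=1) = (1/3, 1/3, 1/3), H(Y|X=1) = 1.5850, weight P(X=1) = 3/8
H(Y|X) = 1.5456 bits

H(X) + H(Y|X) = 0.9544 + 1.5456 = 2.5000 bits

Both sides equal 2.5000 bits. ✓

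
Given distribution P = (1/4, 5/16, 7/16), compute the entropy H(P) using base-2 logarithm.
1.5462 bits

Shannon entropy is H(X) = -Σ p(x) log p(x).

For P = (1/4, 5/16, 7/16):
H = -1/4 × log_2(1/4) -5/16 × log_2(5/16) -7/16 × log_2(7/16)
H = 1.5462 bits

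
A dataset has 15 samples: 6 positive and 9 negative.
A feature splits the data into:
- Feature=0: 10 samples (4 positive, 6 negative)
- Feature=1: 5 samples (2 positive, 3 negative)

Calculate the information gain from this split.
0.0000 bits

Information Gain = H(Y) - H(Y|Feature)

Before split:
P(positive) = 6/15 = 0.4000
H(Y) = 0.9710 bits

After split:
Feature=0: H = 0.9710 bits (weight = 10/15)
Feature=1: H = 0.9710 bits (weight = 5/15)
H(Y|Feature) = (10/15)×0.9710 + (5/15)×0.9710 = 0.9710 bits

Information Gain = 0.9710 - 0.9710 = 0.0000 bits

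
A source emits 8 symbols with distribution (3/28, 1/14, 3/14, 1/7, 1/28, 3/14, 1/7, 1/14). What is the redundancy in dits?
0.0556 dits

Redundancy measures how far a source is from maximum entropy:
R = H_max - H(X)

Maximum entropy for 8 symbols: H_max = log_10(8) = 0.9031 dits
Actual entropy: H(X) = 0.8475 dits
Redundancy: R = 0.9031 - 0.8475 = 0.0556 dits

This redundancy represents potential for compression: the source could be compressed by 0.0556 dits per symbol.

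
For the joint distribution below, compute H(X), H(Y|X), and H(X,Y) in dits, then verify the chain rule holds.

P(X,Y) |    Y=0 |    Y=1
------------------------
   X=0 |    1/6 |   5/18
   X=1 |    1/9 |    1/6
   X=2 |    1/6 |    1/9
H(X,Y) = 0.7557, H(X) = 0.4656, H(Y|X) = 0.2901 (all in dits)

Chain rule: H(X,Y) = H(X) + H(Y|X)

Left side — joint entropy directly:
H(X,Y) = -Σ p(x,y) log p(x,y) = 0.7557 dits

Right side — compute H(Y|X) from the conditional distributions:
P(X) = (4/9, 5/18, 5/18), so H(X) = 0.4656 dits
H(Y|X) = Σ_x P(X=x) · H(Y|X=x):
  P(Y|X=0) = (3/8, 5/8), H(Y|X=0) = 0.2873, weight P(X=0) = 4/9
  P(Y|X=1) = (2/5, 3/5), H(Y|X=1) = 0.2923, weight P(X=1) = 5/18
  P(Y|X=2) = (3/5, 2/5), H(Y|X=2) = 0.2923, weight P(X=2) = 5/18
H(Y|X) = 0.2901 dits

H(X) + H(Y|X) = 0.4656 + 0.2901 = 0.7557 dits

Both sides equal 0.7557 dits. ✓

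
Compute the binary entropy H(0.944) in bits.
0.3114 bits

The binary entropy function is:
H(p) = -p log(p) - (1-p) log(1-p)

H(0.944) = -0.944 × log_2(0.944) - 0.056 × log_2(0.056)
H(0.944) = 0.3114 bits

Note: Binary entropy is maximized at p=0.5 (H=1 bit) and minimized at p=0 or p=1 (H=0).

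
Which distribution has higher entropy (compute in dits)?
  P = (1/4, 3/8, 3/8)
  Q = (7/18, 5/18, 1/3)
Q

Computing entropies in dits:
H(P) = 0.4700
H(Q) = 0.4731

Distribution Q has higher entropy.

Intuition: The distribution closer to uniform (more spread out) has higher entropy.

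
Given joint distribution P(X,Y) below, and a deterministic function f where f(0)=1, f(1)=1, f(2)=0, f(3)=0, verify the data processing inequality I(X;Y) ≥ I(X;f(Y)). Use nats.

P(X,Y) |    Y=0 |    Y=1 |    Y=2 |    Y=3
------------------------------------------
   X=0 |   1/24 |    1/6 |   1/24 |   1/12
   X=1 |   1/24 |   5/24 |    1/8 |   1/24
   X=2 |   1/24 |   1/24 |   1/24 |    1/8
I(X;Y) = 0.0963, I(X;f(Y)) = 0.0296, inequality holds: 0.0963 ≥ 0.0296

Data Processing Inequality: For any Markov chain X → Y → Z, we have I(X;Y) ≥ I(X;Z).

Here Z = f(Y) is a deterministic function of Y, forming X → Y → Z.

Original I(X;Y) = 0.0963 nats

After applying f:
P(X,Z) where Z=f(Y):
- P(X,Z=0) = P(X,Y=2) + P(X,Y=3)
- P(X,Z=1) = P(X,Y=0) + P(X,Y=1)

I(X;Z) = I(X;f(Y)) = 0.0296 nats

Verification: 0.0963 ≥ 0.0296 ✓

Information cannot be created by processing; the function f can only lose information about X.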